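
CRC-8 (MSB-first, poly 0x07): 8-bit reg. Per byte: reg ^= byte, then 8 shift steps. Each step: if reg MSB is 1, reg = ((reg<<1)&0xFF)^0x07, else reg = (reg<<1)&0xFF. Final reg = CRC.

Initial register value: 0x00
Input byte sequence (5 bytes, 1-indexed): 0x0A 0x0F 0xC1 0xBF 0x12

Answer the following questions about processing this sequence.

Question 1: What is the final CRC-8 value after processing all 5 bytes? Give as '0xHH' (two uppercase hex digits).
After byte 1 (0x0A): reg=0x36
After byte 2 (0x0F): reg=0xAF
After byte 3 (0xC1): reg=0x0D
After byte 4 (0xBF): reg=0x17
After byte 5 (0x12): reg=0x1B

Answer: 0x1B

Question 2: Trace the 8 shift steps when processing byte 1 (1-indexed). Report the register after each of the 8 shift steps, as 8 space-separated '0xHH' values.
Register before byte 1: 0x00
After XOR with byte 0x0A: 0x0A

Answer: 0x14 0x28 0x50 0xA0 0x47 0x8E 0x1B 0x36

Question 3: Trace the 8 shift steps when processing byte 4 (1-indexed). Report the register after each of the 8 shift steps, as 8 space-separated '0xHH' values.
Answer: 0x63 0xC6 0x8B 0x11 0x22 0x44 0x88 0x17

Derivation:
After byte 1 (0x0A): reg=0x36
After byte 2 (0x0F): reg=0xAF
After byte 3 (0xC1): reg=0x0D
Register before byte 4: 0x0D
After XOR with byte 0xBF: 0xB2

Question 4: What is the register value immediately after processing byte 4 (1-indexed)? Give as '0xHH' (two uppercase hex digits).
After byte 1 (0x0A): reg=0x36
After byte 2 (0x0F): reg=0xAF
After byte 3 (0xC1): reg=0x0D
After byte 4 (0xBF): reg=0x17

Answer: 0x17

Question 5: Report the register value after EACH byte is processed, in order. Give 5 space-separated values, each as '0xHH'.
0x36 0xAF 0x0D 0x17 0x1B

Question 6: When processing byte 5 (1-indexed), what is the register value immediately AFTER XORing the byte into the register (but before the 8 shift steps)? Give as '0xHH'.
Answer: 0x05

Derivation:
Register before byte 5: 0x17
Byte 5: 0x12
0x17 XOR 0x12 = 0x05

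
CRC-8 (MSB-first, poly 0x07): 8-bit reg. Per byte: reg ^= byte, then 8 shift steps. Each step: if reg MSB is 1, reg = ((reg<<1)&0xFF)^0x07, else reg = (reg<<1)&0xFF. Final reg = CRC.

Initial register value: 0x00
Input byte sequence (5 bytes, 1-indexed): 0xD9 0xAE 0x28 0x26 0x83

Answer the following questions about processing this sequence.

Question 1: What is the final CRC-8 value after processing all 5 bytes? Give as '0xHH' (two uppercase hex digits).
After byte 1 (0xD9): reg=0x01
After byte 2 (0xAE): reg=0x44
After byte 3 (0x28): reg=0x03
After byte 4 (0x26): reg=0xFB
After byte 5 (0x83): reg=0x6F

Answer: 0x6F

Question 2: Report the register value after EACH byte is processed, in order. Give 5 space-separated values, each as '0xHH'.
0x01 0x44 0x03 0xFB 0x6F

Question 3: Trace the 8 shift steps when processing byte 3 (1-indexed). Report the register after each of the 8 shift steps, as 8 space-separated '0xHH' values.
Answer: 0xD8 0xB7 0x69 0xD2 0xA3 0x41 0x82 0x03

Derivation:
After byte 1 (0xD9): reg=0x01
After byte 2 (0xAE): reg=0x44
Register before byte 3: 0x44
After XOR with byte 0x28: 0x6C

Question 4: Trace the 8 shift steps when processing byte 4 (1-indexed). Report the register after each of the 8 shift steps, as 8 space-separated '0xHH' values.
Answer: 0x4A 0x94 0x2F 0x5E 0xBC 0x7F 0xFE 0xFB

Derivation:
After byte 1 (0xD9): reg=0x01
After byte 2 (0xAE): reg=0x44
After byte 3 (0x28): reg=0x03
Register before byte 4: 0x03
After XOR with byte 0x26: 0x25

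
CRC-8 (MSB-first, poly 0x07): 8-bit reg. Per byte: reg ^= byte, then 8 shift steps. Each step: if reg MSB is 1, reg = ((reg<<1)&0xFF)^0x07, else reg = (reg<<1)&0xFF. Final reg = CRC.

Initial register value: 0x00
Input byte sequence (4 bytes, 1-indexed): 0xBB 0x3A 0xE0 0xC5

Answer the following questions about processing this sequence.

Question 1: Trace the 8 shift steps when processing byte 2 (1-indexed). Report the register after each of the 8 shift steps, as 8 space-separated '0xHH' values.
After byte 1 (0xBB): reg=0x28
Register before byte 2: 0x28
After XOR with byte 0x3A: 0x12

Answer: 0x24 0x48 0x90 0x27 0x4E 0x9C 0x3F 0x7E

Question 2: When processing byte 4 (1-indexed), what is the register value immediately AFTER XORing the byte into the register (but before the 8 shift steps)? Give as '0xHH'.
Register before byte 4: 0xD3
Byte 4: 0xC5
0xD3 XOR 0xC5 = 0x16

Answer: 0x16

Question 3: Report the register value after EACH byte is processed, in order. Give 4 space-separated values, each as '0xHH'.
0x28 0x7E 0xD3 0x62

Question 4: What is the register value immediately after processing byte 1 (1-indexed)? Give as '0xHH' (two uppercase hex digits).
After byte 1 (0xBB): reg=0x28

Answer: 0x28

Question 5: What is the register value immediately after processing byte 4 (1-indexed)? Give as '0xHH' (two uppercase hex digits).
After byte 1 (0xBB): reg=0x28
After byte 2 (0x3A): reg=0x7E
After byte 3 (0xE0): reg=0xD3
After byte 4 (0xC5): reg=0x62

Answer: 0x62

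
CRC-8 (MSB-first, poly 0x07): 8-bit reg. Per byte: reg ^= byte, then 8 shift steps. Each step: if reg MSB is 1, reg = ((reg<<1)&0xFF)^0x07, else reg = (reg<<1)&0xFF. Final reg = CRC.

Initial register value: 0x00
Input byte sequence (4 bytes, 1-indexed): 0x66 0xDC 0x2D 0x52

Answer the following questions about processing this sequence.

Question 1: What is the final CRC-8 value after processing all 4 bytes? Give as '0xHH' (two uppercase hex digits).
Answer: 0x0A

Derivation:
After byte 1 (0x66): reg=0x35
After byte 2 (0xDC): reg=0x91
After byte 3 (0x2D): reg=0x3D
After byte 4 (0x52): reg=0x0A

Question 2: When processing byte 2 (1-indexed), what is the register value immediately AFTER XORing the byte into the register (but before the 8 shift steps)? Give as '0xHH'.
Answer: 0xE9

Derivation:
Register before byte 2: 0x35
Byte 2: 0xDC
0x35 XOR 0xDC = 0xE9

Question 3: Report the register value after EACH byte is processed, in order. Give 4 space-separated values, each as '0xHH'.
0x35 0x91 0x3D 0x0A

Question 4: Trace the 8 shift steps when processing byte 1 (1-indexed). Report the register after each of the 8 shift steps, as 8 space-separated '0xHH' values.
Answer: 0xCC 0x9F 0x39 0x72 0xE4 0xCF 0x99 0x35

Derivation:
Register before byte 1: 0x00
After XOR with byte 0x66: 0x66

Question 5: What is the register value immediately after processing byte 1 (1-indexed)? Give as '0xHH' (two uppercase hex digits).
After byte 1 (0x66): reg=0x35

Answer: 0x35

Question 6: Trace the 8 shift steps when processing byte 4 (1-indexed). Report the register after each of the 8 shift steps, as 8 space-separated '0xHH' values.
After byte 1 (0x66): reg=0x35
After byte 2 (0xDC): reg=0x91
After byte 3 (0x2D): reg=0x3D
Register before byte 4: 0x3D
After XOR with byte 0x52: 0x6F

Answer: 0xDE 0xBB 0x71 0xE2 0xC3 0x81 0x05 0x0A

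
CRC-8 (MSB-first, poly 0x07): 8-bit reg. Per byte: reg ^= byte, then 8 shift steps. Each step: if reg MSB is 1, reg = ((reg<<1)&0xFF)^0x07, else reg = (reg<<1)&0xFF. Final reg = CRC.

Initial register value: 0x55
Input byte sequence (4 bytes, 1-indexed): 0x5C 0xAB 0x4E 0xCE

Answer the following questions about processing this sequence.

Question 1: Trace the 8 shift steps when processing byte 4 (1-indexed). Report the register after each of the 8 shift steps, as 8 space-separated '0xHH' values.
Answer: 0x2B 0x56 0xAC 0x5F 0xBE 0x7B 0xF6 0xEB

Derivation:
After byte 1 (0x5C): reg=0x3F
After byte 2 (0xAB): reg=0xE5
After byte 3 (0x4E): reg=0x58
Register before byte 4: 0x58
After XOR with byte 0xCE: 0x96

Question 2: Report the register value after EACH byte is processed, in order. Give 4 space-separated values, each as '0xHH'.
0x3F 0xE5 0x58 0xEB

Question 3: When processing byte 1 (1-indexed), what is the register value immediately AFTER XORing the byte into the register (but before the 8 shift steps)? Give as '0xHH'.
Answer: 0x09

Derivation:
Register before byte 1: 0x55
Byte 1: 0x5C
0x55 XOR 0x5C = 0x09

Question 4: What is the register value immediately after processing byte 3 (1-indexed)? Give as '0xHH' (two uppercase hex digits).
After byte 1 (0x5C): reg=0x3F
After byte 2 (0xAB): reg=0xE5
After byte 3 (0x4E): reg=0x58

Answer: 0x58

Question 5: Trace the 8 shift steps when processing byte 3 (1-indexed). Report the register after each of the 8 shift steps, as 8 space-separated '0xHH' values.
After byte 1 (0x5C): reg=0x3F
After byte 2 (0xAB): reg=0xE5
Register before byte 3: 0xE5
After XOR with byte 0x4E: 0xAB

Answer: 0x51 0xA2 0x43 0x86 0x0B 0x16 0x2C 0x58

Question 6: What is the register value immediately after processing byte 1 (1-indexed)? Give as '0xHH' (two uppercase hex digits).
Answer: 0x3F

Derivation:
After byte 1 (0x5C): reg=0x3F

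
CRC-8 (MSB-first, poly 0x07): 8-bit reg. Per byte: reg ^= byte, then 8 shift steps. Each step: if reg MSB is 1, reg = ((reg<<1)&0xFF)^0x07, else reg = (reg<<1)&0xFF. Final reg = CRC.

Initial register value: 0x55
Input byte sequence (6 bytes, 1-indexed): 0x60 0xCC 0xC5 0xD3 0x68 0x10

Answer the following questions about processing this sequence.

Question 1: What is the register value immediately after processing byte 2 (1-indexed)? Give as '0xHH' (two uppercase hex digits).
After byte 1 (0x60): reg=0x8B
After byte 2 (0xCC): reg=0xD2

Answer: 0xD2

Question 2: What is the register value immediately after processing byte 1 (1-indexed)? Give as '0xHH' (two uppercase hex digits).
Answer: 0x8B

Derivation:
After byte 1 (0x60): reg=0x8B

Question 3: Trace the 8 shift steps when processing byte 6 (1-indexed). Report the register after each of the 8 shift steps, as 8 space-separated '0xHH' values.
Answer: 0x7C 0xF8 0xF7 0xE9 0xD5 0xAD 0x5D 0xBA

Derivation:
After byte 1 (0x60): reg=0x8B
After byte 2 (0xCC): reg=0xD2
After byte 3 (0xC5): reg=0x65
After byte 4 (0xD3): reg=0x0B
After byte 5 (0x68): reg=0x2E
Register before byte 6: 0x2E
After XOR with byte 0x10: 0x3E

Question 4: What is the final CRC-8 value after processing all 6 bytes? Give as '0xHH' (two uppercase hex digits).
Answer: 0xBA

Derivation:
After byte 1 (0x60): reg=0x8B
After byte 2 (0xCC): reg=0xD2
After byte 3 (0xC5): reg=0x65
After byte 4 (0xD3): reg=0x0B
After byte 5 (0x68): reg=0x2E
After byte 6 (0x10): reg=0xBA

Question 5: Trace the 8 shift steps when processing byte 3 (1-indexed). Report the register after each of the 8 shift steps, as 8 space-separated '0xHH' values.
Answer: 0x2E 0x5C 0xB8 0x77 0xEE 0xDB 0xB1 0x65

Derivation:
After byte 1 (0x60): reg=0x8B
After byte 2 (0xCC): reg=0xD2
Register before byte 3: 0xD2
After XOR with byte 0xC5: 0x17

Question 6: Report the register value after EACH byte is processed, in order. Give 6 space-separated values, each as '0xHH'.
0x8B 0xD2 0x65 0x0B 0x2E 0xBA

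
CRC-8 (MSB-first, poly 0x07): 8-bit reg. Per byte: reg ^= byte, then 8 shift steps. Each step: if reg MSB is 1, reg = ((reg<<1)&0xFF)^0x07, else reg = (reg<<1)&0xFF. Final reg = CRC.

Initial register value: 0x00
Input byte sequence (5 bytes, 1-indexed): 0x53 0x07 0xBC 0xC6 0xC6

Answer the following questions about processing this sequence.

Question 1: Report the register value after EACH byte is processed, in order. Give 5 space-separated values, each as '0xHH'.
0xBE 0x26 0xCF 0x3F 0xE1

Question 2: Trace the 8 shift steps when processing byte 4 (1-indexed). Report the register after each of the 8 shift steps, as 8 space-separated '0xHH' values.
Answer: 0x12 0x24 0x48 0x90 0x27 0x4E 0x9C 0x3F

Derivation:
After byte 1 (0x53): reg=0xBE
After byte 2 (0x07): reg=0x26
After byte 3 (0xBC): reg=0xCF
Register before byte 4: 0xCF
After XOR with byte 0xC6: 0x09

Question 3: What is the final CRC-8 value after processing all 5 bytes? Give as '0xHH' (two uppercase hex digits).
Answer: 0xE1

Derivation:
After byte 1 (0x53): reg=0xBE
After byte 2 (0x07): reg=0x26
After byte 3 (0xBC): reg=0xCF
After byte 4 (0xC6): reg=0x3F
After byte 5 (0xC6): reg=0xE1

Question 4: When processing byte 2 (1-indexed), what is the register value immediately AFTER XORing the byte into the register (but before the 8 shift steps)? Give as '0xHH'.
Register before byte 2: 0xBE
Byte 2: 0x07
0xBE XOR 0x07 = 0xB9

Answer: 0xB9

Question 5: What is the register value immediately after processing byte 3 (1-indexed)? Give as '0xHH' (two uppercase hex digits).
After byte 1 (0x53): reg=0xBE
After byte 2 (0x07): reg=0x26
After byte 3 (0xBC): reg=0xCF

Answer: 0xCF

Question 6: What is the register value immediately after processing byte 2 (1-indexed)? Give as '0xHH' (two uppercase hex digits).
Answer: 0x26

Derivation:
After byte 1 (0x53): reg=0xBE
After byte 2 (0x07): reg=0x26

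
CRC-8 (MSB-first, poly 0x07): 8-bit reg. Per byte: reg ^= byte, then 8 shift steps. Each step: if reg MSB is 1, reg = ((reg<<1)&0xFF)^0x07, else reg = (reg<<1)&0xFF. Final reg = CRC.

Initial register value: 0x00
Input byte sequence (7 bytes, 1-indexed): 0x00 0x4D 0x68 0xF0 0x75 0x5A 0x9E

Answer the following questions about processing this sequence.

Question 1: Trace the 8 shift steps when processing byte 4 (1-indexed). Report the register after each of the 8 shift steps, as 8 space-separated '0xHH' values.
After byte 1 (0x00): reg=0x00
After byte 2 (0x4D): reg=0xE4
After byte 3 (0x68): reg=0xAD
Register before byte 4: 0xAD
After XOR with byte 0xF0: 0x5D

Answer: 0xBA 0x73 0xE6 0xCB 0x91 0x25 0x4A 0x94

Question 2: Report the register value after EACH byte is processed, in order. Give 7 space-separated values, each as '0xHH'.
0x00 0xE4 0xAD 0x94 0xA9 0xD7 0xF8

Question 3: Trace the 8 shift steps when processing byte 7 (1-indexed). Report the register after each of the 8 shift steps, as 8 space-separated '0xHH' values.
After byte 1 (0x00): reg=0x00
After byte 2 (0x4D): reg=0xE4
After byte 3 (0x68): reg=0xAD
After byte 4 (0xF0): reg=0x94
After byte 5 (0x75): reg=0xA9
After byte 6 (0x5A): reg=0xD7
Register before byte 7: 0xD7
After XOR with byte 0x9E: 0x49

Answer: 0x92 0x23 0x46 0x8C 0x1F 0x3E 0x7C 0xF8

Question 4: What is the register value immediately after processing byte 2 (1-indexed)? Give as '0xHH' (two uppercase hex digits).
After byte 1 (0x00): reg=0x00
After byte 2 (0x4D): reg=0xE4

Answer: 0xE4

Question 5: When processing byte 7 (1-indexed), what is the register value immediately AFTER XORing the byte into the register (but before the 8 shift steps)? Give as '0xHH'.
Answer: 0x49

Derivation:
Register before byte 7: 0xD7
Byte 7: 0x9E
0xD7 XOR 0x9E = 0x49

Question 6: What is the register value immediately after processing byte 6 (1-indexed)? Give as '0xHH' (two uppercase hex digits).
Answer: 0xD7

Derivation:
After byte 1 (0x00): reg=0x00
After byte 2 (0x4D): reg=0xE4
After byte 3 (0x68): reg=0xAD
After byte 4 (0xF0): reg=0x94
After byte 5 (0x75): reg=0xA9
After byte 6 (0x5A): reg=0xD7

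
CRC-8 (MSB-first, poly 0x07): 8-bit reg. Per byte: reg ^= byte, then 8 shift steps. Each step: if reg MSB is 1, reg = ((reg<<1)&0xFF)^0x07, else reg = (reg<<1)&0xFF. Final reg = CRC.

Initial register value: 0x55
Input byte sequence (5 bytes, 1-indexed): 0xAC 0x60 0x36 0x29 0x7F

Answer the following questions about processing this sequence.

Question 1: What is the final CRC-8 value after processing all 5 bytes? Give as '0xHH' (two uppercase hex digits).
After byte 1 (0xAC): reg=0xE1
After byte 2 (0x60): reg=0x8E
After byte 3 (0x36): reg=0x21
After byte 4 (0x29): reg=0x38
After byte 5 (0x7F): reg=0xD2

Answer: 0xD2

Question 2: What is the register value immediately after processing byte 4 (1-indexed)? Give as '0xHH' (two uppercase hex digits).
Answer: 0x38

Derivation:
After byte 1 (0xAC): reg=0xE1
After byte 2 (0x60): reg=0x8E
After byte 3 (0x36): reg=0x21
After byte 4 (0x29): reg=0x38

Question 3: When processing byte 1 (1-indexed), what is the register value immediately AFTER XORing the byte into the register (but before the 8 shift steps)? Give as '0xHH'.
Register before byte 1: 0x55
Byte 1: 0xAC
0x55 XOR 0xAC = 0xF9

Answer: 0xF9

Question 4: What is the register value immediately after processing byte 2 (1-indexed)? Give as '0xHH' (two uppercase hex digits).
After byte 1 (0xAC): reg=0xE1
After byte 2 (0x60): reg=0x8E

Answer: 0x8E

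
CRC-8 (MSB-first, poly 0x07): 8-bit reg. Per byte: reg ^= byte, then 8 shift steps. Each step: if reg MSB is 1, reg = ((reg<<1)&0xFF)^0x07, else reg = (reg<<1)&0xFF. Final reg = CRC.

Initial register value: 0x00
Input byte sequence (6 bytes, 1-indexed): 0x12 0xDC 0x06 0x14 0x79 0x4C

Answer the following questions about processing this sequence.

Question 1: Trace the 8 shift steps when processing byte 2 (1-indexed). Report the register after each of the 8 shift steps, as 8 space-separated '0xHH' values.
Answer: 0x43 0x86 0x0B 0x16 0x2C 0x58 0xB0 0x67

Derivation:
After byte 1 (0x12): reg=0x7E
Register before byte 2: 0x7E
After XOR with byte 0xDC: 0xA2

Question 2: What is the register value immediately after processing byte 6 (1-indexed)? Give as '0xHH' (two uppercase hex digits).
After byte 1 (0x12): reg=0x7E
After byte 2 (0xDC): reg=0x67
After byte 3 (0x06): reg=0x20
After byte 4 (0x14): reg=0x8C
After byte 5 (0x79): reg=0xC5
After byte 6 (0x4C): reg=0xB6

Answer: 0xB6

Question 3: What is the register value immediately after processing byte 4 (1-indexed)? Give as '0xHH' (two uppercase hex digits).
Answer: 0x8C

Derivation:
After byte 1 (0x12): reg=0x7E
After byte 2 (0xDC): reg=0x67
After byte 3 (0x06): reg=0x20
After byte 4 (0x14): reg=0x8C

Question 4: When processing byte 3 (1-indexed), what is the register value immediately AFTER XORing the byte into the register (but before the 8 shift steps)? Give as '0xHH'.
Register before byte 3: 0x67
Byte 3: 0x06
0x67 XOR 0x06 = 0x61

Answer: 0x61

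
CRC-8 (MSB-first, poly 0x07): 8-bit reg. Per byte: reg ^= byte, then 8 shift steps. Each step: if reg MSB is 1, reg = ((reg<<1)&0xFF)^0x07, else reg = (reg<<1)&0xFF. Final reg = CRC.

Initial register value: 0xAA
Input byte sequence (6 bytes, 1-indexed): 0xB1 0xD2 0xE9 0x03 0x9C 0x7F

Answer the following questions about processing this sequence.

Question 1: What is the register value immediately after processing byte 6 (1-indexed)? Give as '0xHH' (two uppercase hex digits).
Answer: 0x1B

Derivation:
After byte 1 (0xB1): reg=0x41
After byte 2 (0xD2): reg=0xF0
After byte 3 (0xE9): reg=0x4F
After byte 4 (0x03): reg=0xE3
After byte 5 (0x9C): reg=0x7A
After byte 6 (0x7F): reg=0x1B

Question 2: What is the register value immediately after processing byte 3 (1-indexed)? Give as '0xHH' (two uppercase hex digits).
After byte 1 (0xB1): reg=0x41
After byte 2 (0xD2): reg=0xF0
After byte 3 (0xE9): reg=0x4F

Answer: 0x4F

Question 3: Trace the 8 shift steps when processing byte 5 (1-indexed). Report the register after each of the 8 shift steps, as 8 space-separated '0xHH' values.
After byte 1 (0xB1): reg=0x41
After byte 2 (0xD2): reg=0xF0
After byte 3 (0xE9): reg=0x4F
After byte 4 (0x03): reg=0xE3
Register before byte 5: 0xE3
After XOR with byte 0x9C: 0x7F

Answer: 0xFE 0xFB 0xF1 0xE5 0xCD 0x9D 0x3D 0x7A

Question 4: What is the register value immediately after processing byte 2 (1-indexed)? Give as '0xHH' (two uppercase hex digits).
Answer: 0xF0

Derivation:
After byte 1 (0xB1): reg=0x41
After byte 2 (0xD2): reg=0xF0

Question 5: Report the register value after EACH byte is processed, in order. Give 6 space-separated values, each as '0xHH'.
0x41 0xF0 0x4F 0xE3 0x7A 0x1B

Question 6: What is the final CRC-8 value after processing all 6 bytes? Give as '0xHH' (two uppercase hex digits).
Answer: 0x1B

Derivation:
After byte 1 (0xB1): reg=0x41
After byte 2 (0xD2): reg=0xF0
After byte 3 (0xE9): reg=0x4F
After byte 4 (0x03): reg=0xE3
After byte 5 (0x9C): reg=0x7A
After byte 6 (0x7F): reg=0x1B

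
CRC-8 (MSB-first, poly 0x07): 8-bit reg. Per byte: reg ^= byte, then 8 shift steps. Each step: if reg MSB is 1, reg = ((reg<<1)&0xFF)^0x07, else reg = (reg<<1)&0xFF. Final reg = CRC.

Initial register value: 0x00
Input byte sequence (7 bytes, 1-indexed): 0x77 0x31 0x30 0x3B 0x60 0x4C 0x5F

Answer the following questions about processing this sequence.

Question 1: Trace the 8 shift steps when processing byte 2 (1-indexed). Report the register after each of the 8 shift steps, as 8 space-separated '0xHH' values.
Answer: 0xE6 0xCB 0x91 0x25 0x4A 0x94 0x2F 0x5E

Derivation:
After byte 1 (0x77): reg=0x42
Register before byte 2: 0x42
After XOR with byte 0x31: 0x73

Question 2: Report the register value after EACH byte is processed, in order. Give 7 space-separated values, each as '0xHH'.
0x42 0x5E 0x0D 0x82 0xA0 0x8A 0x25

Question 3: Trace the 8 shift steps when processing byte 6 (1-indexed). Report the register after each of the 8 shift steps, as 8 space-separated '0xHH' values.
After byte 1 (0x77): reg=0x42
After byte 2 (0x31): reg=0x5E
After byte 3 (0x30): reg=0x0D
After byte 4 (0x3B): reg=0x82
After byte 5 (0x60): reg=0xA0
Register before byte 6: 0xA0
After XOR with byte 0x4C: 0xEC

Answer: 0xDF 0xB9 0x75 0xEA 0xD3 0xA1 0x45 0x8A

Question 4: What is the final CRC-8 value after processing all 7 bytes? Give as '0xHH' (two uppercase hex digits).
Answer: 0x25

Derivation:
After byte 1 (0x77): reg=0x42
After byte 2 (0x31): reg=0x5E
After byte 3 (0x30): reg=0x0D
After byte 4 (0x3B): reg=0x82
After byte 5 (0x60): reg=0xA0
After byte 6 (0x4C): reg=0x8A
After byte 7 (0x5F): reg=0x25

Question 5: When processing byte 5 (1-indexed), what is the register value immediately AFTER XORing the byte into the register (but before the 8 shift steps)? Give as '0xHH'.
Answer: 0xE2

Derivation:
Register before byte 5: 0x82
Byte 5: 0x60
0x82 XOR 0x60 = 0xE2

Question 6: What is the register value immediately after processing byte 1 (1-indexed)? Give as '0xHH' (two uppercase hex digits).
After byte 1 (0x77): reg=0x42

Answer: 0x42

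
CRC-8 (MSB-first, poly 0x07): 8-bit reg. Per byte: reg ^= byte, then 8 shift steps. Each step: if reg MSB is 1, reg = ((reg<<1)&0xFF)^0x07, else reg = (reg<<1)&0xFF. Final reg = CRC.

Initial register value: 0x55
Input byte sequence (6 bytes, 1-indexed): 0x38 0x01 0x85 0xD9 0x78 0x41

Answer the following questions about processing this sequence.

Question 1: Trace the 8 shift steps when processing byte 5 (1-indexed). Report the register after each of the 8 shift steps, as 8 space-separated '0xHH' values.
After byte 1 (0x38): reg=0x04
After byte 2 (0x01): reg=0x1B
After byte 3 (0x85): reg=0xD3
After byte 4 (0xD9): reg=0x36
Register before byte 5: 0x36
After XOR with byte 0x78: 0x4E

Answer: 0x9C 0x3F 0x7E 0xFC 0xFF 0xF9 0xF5 0xED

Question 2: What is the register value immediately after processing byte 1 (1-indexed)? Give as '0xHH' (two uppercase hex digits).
After byte 1 (0x38): reg=0x04

Answer: 0x04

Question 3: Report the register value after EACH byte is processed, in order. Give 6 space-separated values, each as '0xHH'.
0x04 0x1B 0xD3 0x36 0xED 0x4D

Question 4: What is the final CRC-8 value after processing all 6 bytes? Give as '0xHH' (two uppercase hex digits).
Answer: 0x4D

Derivation:
After byte 1 (0x38): reg=0x04
After byte 2 (0x01): reg=0x1B
After byte 3 (0x85): reg=0xD3
After byte 4 (0xD9): reg=0x36
After byte 5 (0x78): reg=0xED
After byte 6 (0x41): reg=0x4D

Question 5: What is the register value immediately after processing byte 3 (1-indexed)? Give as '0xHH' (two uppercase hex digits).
Answer: 0xD3

Derivation:
After byte 1 (0x38): reg=0x04
After byte 2 (0x01): reg=0x1B
After byte 3 (0x85): reg=0xD3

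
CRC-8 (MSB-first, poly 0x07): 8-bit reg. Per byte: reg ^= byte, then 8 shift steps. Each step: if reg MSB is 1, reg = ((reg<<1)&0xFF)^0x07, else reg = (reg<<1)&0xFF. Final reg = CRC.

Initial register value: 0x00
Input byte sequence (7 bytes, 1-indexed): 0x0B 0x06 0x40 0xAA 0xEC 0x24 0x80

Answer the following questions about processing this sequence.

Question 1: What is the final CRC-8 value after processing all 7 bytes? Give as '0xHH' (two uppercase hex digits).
Answer: 0x96

Derivation:
After byte 1 (0x0B): reg=0x31
After byte 2 (0x06): reg=0x85
After byte 3 (0x40): reg=0x55
After byte 4 (0xAA): reg=0xF3
After byte 5 (0xEC): reg=0x5D
After byte 6 (0x24): reg=0x68
After byte 7 (0x80): reg=0x96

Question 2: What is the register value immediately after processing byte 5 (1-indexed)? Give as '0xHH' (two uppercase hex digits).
After byte 1 (0x0B): reg=0x31
After byte 2 (0x06): reg=0x85
After byte 3 (0x40): reg=0x55
After byte 4 (0xAA): reg=0xF3
After byte 5 (0xEC): reg=0x5D

Answer: 0x5D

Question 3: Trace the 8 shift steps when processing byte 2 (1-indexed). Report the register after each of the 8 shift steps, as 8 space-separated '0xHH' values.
After byte 1 (0x0B): reg=0x31
Register before byte 2: 0x31
After XOR with byte 0x06: 0x37

Answer: 0x6E 0xDC 0xBF 0x79 0xF2 0xE3 0xC1 0x85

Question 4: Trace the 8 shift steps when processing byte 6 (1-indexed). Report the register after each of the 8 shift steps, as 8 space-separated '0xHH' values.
Answer: 0xF2 0xE3 0xC1 0x85 0x0D 0x1A 0x34 0x68

Derivation:
After byte 1 (0x0B): reg=0x31
After byte 2 (0x06): reg=0x85
After byte 3 (0x40): reg=0x55
After byte 4 (0xAA): reg=0xF3
After byte 5 (0xEC): reg=0x5D
Register before byte 6: 0x5D
After XOR with byte 0x24: 0x79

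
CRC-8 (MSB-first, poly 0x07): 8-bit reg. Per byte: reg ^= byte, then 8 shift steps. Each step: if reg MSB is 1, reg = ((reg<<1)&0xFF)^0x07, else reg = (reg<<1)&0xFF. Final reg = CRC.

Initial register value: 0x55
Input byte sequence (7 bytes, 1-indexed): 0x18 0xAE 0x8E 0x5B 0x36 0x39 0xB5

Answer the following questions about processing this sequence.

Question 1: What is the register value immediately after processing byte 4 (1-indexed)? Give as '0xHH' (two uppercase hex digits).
After byte 1 (0x18): reg=0xE4
After byte 2 (0xAE): reg=0xF1
After byte 3 (0x8E): reg=0x7A
After byte 4 (0x5B): reg=0xE7

Answer: 0xE7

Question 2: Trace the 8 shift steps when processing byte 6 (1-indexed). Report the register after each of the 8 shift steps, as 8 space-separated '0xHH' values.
After byte 1 (0x18): reg=0xE4
After byte 2 (0xAE): reg=0xF1
After byte 3 (0x8E): reg=0x7A
After byte 4 (0x5B): reg=0xE7
After byte 5 (0x36): reg=0x39
Register before byte 6: 0x39
After XOR with byte 0x39: 0x00

Answer: 0x00 0x00 0x00 0x00 0x00 0x00 0x00 0x00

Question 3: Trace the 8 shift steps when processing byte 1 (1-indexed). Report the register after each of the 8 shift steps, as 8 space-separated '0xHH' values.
Register before byte 1: 0x55
After XOR with byte 0x18: 0x4D

Answer: 0x9A 0x33 0x66 0xCC 0x9F 0x39 0x72 0xE4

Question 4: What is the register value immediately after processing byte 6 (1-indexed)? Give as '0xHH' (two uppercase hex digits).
Answer: 0x00

Derivation:
After byte 1 (0x18): reg=0xE4
After byte 2 (0xAE): reg=0xF1
After byte 3 (0x8E): reg=0x7A
After byte 4 (0x5B): reg=0xE7
After byte 5 (0x36): reg=0x39
After byte 6 (0x39): reg=0x00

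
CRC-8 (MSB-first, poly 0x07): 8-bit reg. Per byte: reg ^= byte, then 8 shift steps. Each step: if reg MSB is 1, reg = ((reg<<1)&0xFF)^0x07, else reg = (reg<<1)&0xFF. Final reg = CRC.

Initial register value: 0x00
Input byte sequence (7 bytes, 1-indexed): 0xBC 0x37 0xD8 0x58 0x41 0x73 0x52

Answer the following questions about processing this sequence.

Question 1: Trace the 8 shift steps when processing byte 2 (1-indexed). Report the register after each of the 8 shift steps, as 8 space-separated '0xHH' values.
Answer: 0x14 0x28 0x50 0xA0 0x47 0x8E 0x1B 0x36

Derivation:
After byte 1 (0xBC): reg=0x3D
Register before byte 2: 0x3D
After XOR with byte 0x37: 0x0A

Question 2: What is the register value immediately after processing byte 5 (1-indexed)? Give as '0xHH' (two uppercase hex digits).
Answer: 0x86

Derivation:
After byte 1 (0xBC): reg=0x3D
After byte 2 (0x37): reg=0x36
After byte 3 (0xD8): reg=0x84
After byte 4 (0x58): reg=0x1A
After byte 5 (0x41): reg=0x86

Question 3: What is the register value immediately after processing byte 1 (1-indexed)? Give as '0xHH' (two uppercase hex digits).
After byte 1 (0xBC): reg=0x3D

Answer: 0x3D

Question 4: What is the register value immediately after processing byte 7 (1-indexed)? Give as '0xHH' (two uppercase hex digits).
Answer: 0xEC

Derivation:
After byte 1 (0xBC): reg=0x3D
After byte 2 (0x37): reg=0x36
After byte 3 (0xD8): reg=0x84
After byte 4 (0x58): reg=0x1A
After byte 5 (0x41): reg=0x86
After byte 6 (0x73): reg=0xC5
After byte 7 (0x52): reg=0xEC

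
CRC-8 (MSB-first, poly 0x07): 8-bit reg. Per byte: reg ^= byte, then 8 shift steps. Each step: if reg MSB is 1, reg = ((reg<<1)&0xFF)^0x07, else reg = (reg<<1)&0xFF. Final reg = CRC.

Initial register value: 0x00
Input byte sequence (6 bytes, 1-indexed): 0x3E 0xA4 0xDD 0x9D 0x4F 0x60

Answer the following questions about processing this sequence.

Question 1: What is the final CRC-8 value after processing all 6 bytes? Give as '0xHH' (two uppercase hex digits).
After byte 1 (0x3E): reg=0xBA
After byte 2 (0xA4): reg=0x5A
After byte 3 (0xDD): reg=0x9C
After byte 4 (0x9D): reg=0x07
After byte 5 (0x4F): reg=0xFF
After byte 6 (0x60): reg=0xD4

Answer: 0xD4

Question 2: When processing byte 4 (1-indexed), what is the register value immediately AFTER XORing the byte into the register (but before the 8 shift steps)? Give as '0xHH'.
Answer: 0x01

Derivation:
Register before byte 4: 0x9C
Byte 4: 0x9D
0x9C XOR 0x9D = 0x01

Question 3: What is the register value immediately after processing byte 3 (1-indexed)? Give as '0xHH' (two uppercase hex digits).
After byte 1 (0x3E): reg=0xBA
After byte 2 (0xA4): reg=0x5A
After byte 3 (0xDD): reg=0x9C

Answer: 0x9C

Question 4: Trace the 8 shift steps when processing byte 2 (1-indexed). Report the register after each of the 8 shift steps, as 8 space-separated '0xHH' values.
Answer: 0x3C 0x78 0xF0 0xE7 0xC9 0x95 0x2D 0x5A

Derivation:
After byte 1 (0x3E): reg=0xBA
Register before byte 2: 0xBA
After XOR with byte 0xA4: 0x1E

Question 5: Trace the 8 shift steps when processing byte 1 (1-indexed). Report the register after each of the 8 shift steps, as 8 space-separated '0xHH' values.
Register before byte 1: 0x00
After XOR with byte 0x3E: 0x3E

Answer: 0x7C 0xF8 0xF7 0xE9 0xD5 0xAD 0x5D 0xBA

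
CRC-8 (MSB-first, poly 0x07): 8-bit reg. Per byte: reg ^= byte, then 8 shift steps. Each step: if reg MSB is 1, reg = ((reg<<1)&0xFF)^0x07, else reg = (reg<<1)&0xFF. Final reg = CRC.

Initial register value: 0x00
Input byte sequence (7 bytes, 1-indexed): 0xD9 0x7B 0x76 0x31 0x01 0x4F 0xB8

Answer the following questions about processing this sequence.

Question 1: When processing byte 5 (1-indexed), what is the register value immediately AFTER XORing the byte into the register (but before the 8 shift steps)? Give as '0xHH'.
Answer: 0xAA

Derivation:
Register before byte 5: 0xAB
Byte 5: 0x01
0xAB XOR 0x01 = 0xAA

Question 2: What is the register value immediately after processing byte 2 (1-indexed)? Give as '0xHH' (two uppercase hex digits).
After byte 1 (0xD9): reg=0x01
After byte 2 (0x7B): reg=0x61

Answer: 0x61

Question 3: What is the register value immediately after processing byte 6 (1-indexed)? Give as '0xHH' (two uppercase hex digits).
Answer: 0x70

Derivation:
After byte 1 (0xD9): reg=0x01
After byte 2 (0x7B): reg=0x61
After byte 3 (0x76): reg=0x65
After byte 4 (0x31): reg=0xAB
After byte 5 (0x01): reg=0x5F
After byte 6 (0x4F): reg=0x70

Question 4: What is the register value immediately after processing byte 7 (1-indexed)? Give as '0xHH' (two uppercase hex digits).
After byte 1 (0xD9): reg=0x01
After byte 2 (0x7B): reg=0x61
After byte 3 (0x76): reg=0x65
After byte 4 (0x31): reg=0xAB
After byte 5 (0x01): reg=0x5F
After byte 6 (0x4F): reg=0x70
After byte 7 (0xB8): reg=0x76

Answer: 0x76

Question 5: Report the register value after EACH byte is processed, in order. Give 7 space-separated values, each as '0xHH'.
0x01 0x61 0x65 0xAB 0x5F 0x70 0x76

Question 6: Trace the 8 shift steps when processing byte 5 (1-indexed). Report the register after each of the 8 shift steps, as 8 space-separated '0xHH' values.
Answer: 0x53 0xA6 0x4B 0x96 0x2B 0x56 0xAC 0x5F

Derivation:
After byte 1 (0xD9): reg=0x01
After byte 2 (0x7B): reg=0x61
After byte 3 (0x76): reg=0x65
After byte 4 (0x31): reg=0xAB
Register before byte 5: 0xAB
After XOR with byte 0x01: 0xAA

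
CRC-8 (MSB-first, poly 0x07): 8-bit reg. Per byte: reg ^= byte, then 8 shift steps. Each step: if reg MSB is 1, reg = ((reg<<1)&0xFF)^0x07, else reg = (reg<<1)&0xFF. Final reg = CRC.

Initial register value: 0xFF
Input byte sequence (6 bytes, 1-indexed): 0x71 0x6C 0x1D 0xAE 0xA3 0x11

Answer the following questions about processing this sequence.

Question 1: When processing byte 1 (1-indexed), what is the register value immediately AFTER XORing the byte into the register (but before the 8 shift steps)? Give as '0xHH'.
Register before byte 1: 0xFF
Byte 1: 0x71
0xFF XOR 0x71 = 0x8E

Answer: 0x8E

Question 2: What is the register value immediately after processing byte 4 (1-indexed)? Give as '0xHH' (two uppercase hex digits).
Answer: 0x37

Derivation:
After byte 1 (0x71): reg=0xA3
After byte 2 (0x6C): reg=0x63
After byte 3 (0x1D): reg=0x7D
After byte 4 (0xAE): reg=0x37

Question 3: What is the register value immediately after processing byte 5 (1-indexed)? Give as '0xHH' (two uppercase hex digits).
Answer: 0xE5

Derivation:
After byte 1 (0x71): reg=0xA3
After byte 2 (0x6C): reg=0x63
After byte 3 (0x1D): reg=0x7D
After byte 4 (0xAE): reg=0x37
After byte 5 (0xA3): reg=0xE5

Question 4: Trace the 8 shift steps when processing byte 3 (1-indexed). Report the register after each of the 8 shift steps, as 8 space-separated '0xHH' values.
Answer: 0xFC 0xFF 0xF9 0xF5 0xED 0xDD 0xBD 0x7D

Derivation:
After byte 1 (0x71): reg=0xA3
After byte 2 (0x6C): reg=0x63
Register before byte 3: 0x63
After XOR with byte 0x1D: 0x7E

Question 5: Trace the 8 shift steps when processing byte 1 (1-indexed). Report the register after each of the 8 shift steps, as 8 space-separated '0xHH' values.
Register before byte 1: 0xFF
After XOR with byte 0x71: 0x8E

Answer: 0x1B 0x36 0x6C 0xD8 0xB7 0x69 0xD2 0xA3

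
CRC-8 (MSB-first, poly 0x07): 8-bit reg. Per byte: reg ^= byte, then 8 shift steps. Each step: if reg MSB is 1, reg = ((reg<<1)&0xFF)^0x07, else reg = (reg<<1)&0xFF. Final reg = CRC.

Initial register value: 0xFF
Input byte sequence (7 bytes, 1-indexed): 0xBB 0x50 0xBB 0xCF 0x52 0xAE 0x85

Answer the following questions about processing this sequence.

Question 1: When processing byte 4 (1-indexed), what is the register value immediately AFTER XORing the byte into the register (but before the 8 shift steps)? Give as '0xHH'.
Answer: 0xC6

Derivation:
Register before byte 4: 0x09
Byte 4: 0xCF
0x09 XOR 0xCF = 0xC6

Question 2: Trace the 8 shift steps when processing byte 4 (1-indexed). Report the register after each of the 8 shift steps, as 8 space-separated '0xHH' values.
After byte 1 (0xBB): reg=0xDB
After byte 2 (0x50): reg=0xB8
After byte 3 (0xBB): reg=0x09
Register before byte 4: 0x09
After XOR with byte 0xCF: 0xC6

Answer: 0x8B 0x11 0x22 0x44 0x88 0x17 0x2E 0x5C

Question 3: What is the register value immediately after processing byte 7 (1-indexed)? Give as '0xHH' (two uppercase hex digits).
After byte 1 (0xBB): reg=0xDB
After byte 2 (0x50): reg=0xB8
After byte 3 (0xBB): reg=0x09
After byte 4 (0xCF): reg=0x5C
After byte 5 (0x52): reg=0x2A
After byte 6 (0xAE): reg=0x95
After byte 7 (0x85): reg=0x70

Answer: 0x70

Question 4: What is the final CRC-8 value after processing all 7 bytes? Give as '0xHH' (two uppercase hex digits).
Answer: 0x70

Derivation:
After byte 1 (0xBB): reg=0xDB
After byte 2 (0x50): reg=0xB8
After byte 3 (0xBB): reg=0x09
After byte 4 (0xCF): reg=0x5C
After byte 5 (0x52): reg=0x2A
After byte 6 (0xAE): reg=0x95
After byte 7 (0x85): reg=0x70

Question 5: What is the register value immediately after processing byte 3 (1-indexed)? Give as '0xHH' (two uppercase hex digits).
After byte 1 (0xBB): reg=0xDB
After byte 2 (0x50): reg=0xB8
After byte 3 (0xBB): reg=0x09

Answer: 0x09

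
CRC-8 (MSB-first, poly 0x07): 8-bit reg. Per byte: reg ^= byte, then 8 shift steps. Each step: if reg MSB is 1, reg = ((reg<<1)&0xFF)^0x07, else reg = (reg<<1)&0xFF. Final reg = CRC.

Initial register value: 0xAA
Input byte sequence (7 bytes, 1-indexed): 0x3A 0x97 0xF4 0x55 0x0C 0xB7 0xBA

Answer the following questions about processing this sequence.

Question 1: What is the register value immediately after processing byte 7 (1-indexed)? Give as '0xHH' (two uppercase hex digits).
Answer: 0x31

Derivation:
After byte 1 (0x3A): reg=0xF9
After byte 2 (0x97): reg=0x0D
After byte 3 (0xF4): reg=0xE1
After byte 4 (0x55): reg=0x05
After byte 5 (0x0C): reg=0x3F
After byte 6 (0xB7): reg=0xB1
After byte 7 (0xBA): reg=0x31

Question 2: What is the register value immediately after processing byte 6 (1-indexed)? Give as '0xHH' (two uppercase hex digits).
Answer: 0xB1

Derivation:
After byte 1 (0x3A): reg=0xF9
After byte 2 (0x97): reg=0x0D
After byte 3 (0xF4): reg=0xE1
After byte 4 (0x55): reg=0x05
After byte 5 (0x0C): reg=0x3F
After byte 6 (0xB7): reg=0xB1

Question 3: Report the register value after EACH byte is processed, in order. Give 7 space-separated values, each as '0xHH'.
0xF9 0x0D 0xE1 0x05 0x3F 0xB1 0x31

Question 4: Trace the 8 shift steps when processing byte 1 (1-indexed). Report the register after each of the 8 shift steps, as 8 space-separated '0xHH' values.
Register before byte 1: 0xAA
After XOR with byte 0x3A: 0x90

Answer: 0x27 0x4E 0x9C 0x3F 0x7E 0xFC 0xFF 0xF9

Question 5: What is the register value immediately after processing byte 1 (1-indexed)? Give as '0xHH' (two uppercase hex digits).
Answer: 0xF9

Derivation:
After byte 1 (0x3A): reg=0xF9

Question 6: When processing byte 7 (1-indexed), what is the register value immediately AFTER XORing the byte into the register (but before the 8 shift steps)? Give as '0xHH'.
Register before byte 7: 0xB1
Byte 7: 0xBA
0xB1 XOR 0xBA = 0x0B

Answer: 0x0B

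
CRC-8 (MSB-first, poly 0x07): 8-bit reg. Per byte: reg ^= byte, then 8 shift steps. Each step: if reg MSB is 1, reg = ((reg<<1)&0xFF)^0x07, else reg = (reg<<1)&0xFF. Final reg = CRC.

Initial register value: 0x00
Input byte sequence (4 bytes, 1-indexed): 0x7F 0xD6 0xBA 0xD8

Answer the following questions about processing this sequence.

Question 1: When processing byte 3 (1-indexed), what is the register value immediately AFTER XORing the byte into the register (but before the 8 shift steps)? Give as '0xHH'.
Answer: 0xF7

Derivation:
Register before byte 3: 0x4D
Byte 3: 0xBA
0x4D XOR 0xBA = 0xF7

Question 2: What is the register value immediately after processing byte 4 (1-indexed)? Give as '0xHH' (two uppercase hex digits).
Answer: 0x79

Derivation:
After byte 1 (0x7F): reg=0x7A
After byte 2 (0xD6): reg=0x4D
After byte 3 (0xBA): reg=0xCB
After byte 4 (0xD8): reg=0x79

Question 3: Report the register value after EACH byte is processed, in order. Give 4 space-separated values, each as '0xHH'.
0x7A 0x4D 0xCB 0x79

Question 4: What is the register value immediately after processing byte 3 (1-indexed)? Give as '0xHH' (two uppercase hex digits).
After byte 1 (0x7F): reg=0x7A
After byte 2 (0xD6): reg=0x4D
After byte 3 (0xBA): reg=0xCB

Answer: 0xCB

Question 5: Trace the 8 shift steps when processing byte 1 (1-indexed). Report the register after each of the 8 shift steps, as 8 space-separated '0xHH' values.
Answer: 0xFE 0xFB 0xF1 0xE5 0xCD 0x9D 0x3D 0x7A

Derivation:
Register before byte 1: 0x00
After XOR with byte 0x7F: 0x7F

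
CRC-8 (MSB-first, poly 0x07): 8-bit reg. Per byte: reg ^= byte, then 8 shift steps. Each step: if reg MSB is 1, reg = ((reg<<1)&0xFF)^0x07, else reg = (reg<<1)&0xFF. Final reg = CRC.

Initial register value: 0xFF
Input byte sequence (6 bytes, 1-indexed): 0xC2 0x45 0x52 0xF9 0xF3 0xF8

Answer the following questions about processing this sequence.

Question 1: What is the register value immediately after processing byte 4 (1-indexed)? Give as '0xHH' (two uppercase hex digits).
After byte 1 (0xC2): reg=0xB3
After byte 2 (0x45): reg=0xCC
After byte 3 (0x52): reg=0xD3
After byte 4 (0xF9): reg=0xD6

Answer: 0xD6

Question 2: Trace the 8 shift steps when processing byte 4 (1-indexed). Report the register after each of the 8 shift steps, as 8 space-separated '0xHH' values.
Answer: 0x54 0xA8 0x57 0xAE 0x5B 0xB6 0x6B 0xD6

Derivation:
After byte 1 (0xC2): reg=0xB3
After byte 2 (0x45): reg=0xCC
After byte 3 (0x52): reg=0xD3
Register before byte 4: 0xD3
After XOR with byte 0xF9: 0x2A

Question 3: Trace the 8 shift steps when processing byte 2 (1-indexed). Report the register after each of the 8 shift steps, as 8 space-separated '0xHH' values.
Answer: 0xEB 0xD1 0xA5 0x4D 0x9A 0x33 0x66 0xCC

Derivation:
After byte 1 (0xC2): reg=0xB3
Register before byte 2: 0xB3
After XOR with byte 0x45: 0xF6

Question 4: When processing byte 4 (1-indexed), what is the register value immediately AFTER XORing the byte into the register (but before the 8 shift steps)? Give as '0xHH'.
Answer: 0x2A

Derivation:
Register before byte 4: 0xD3
Byte 4: 0xF9
0xD3 XOR 0xF9 = 0x2A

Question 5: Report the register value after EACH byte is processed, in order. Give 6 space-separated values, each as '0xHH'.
0xB3 0xCC 0xD3 0xD6 0xFB 0x09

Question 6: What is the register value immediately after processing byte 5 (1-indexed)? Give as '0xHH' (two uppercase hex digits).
After byte 1 (0xC2): reg=0xB3
After byte 2 (0x45): reg=0xCC
After byte 3 (0x52): reg=0xD3
After byte 4 (0xF9): reg=0xD6
After byte 5 (0xF3): reg=0xFB

Answer: 0xFB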